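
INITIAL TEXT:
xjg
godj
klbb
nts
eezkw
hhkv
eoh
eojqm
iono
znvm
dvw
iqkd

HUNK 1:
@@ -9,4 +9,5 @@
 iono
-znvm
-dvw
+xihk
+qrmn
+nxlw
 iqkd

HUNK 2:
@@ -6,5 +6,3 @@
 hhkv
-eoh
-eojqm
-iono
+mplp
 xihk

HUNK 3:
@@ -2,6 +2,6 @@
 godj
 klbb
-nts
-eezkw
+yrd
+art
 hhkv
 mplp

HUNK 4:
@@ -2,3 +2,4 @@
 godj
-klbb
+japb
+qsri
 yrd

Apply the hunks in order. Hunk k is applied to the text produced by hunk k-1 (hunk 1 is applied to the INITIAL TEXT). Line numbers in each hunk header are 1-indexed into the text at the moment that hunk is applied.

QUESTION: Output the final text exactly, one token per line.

Answer: xjg
godj
japb
qsri
yrd
art
hhkv
mplp
xihk
qrmn
nxlw
iqkd

Derivation:
Hunk 1: at line 9 remove [znvm,dvw] add [xihk,qrmn,nxlw] -> 13 lines: xjg godj klbb nts eezkw hhkv eoh eojqm iono xihk qrmn nxlw iqkd
Hunk 2: at line 6 remove [eoh,eojqm,iono] add [mplp] -> 11 lines: xjg godj klbb nts eezkw hhkv mplp xihk qrmn nxlw iqkd
Hunk 3: at line 2 remove [nts,eezkw] add [yrd,art] -> 11 lines: xjg godj klbb yrd art hhkv mplp xihk qrmn nxlw iqkd
Hunk 4: at line 2 remove [klbb] add [japb,qsri] -> 12 lines: xjg godj japb qsri yrd art hhkv mplp xihk qrmn nxlw iqkd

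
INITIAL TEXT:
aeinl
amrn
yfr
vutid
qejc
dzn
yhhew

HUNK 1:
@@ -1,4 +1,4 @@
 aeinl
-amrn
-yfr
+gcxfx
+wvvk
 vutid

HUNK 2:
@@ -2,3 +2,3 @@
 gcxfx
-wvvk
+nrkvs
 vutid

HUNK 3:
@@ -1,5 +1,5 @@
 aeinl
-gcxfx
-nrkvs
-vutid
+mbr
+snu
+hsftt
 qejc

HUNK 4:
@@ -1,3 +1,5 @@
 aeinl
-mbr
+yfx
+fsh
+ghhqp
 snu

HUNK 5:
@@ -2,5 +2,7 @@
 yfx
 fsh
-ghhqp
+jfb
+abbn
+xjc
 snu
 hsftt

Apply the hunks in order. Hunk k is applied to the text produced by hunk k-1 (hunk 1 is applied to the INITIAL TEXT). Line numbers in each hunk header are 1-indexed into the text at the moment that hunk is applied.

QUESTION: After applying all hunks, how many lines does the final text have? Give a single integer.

Hunk 1: at line 1 remove [amrn,yfr] add [gcxfx,wvvk] -> 7 lines: aeinl gcxfx wvvk vutid qejc dzn yhhew
Hunk 2: at line 2 remove [wvvk] add [nrkvs] -> 7 lines: aeinl gcxfx nrkvs vutid qejc dzn yhhew
Hunk 3: at line 1 remove [gcxfx,nrkvs,vutid] add [mbr,snu,hsftt] -> 7 lines: aeinl mbr snu hsftt qejc dzn yhhew
Hunk 4: at line 1 remove [mbr] add [yfx,fsh,ghhqp] -> 9 lines: aeinl yfx fsh ghhqp snu hsftt qejc dzn yhhew
Hunk 5: at line 2 remove [ghhqp] add [jfb,abbn,xjc] -> 11 lines: aeinl yfx fsh jfb abbn xjc snu hsftt qejc dzn yhhew
Final line count: 11

Answer: 11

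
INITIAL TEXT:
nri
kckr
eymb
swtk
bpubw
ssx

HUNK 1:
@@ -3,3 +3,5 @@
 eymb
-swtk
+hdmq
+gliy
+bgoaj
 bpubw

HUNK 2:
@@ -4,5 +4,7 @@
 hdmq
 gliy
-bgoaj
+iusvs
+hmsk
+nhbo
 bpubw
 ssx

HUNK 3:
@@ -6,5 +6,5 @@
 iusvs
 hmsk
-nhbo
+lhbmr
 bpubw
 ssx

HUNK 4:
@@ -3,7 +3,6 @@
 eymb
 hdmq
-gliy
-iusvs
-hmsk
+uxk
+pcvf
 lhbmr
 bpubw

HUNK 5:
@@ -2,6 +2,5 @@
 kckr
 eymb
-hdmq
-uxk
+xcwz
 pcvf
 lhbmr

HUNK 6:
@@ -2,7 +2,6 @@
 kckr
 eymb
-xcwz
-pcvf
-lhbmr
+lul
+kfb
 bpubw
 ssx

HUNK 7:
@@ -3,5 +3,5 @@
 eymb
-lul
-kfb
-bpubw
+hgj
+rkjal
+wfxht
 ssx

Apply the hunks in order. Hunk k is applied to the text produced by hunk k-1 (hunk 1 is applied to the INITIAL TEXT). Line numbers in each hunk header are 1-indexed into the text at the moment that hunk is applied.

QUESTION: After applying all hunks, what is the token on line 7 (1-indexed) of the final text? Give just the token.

Hunk 1: at line 3 remove [swtk] add [hdmq,gliy,bgoaj] -> 8 lines: nri kckr eymb hdmq gliy bgoaj bpubw ssx
Hunk 2: at line 4 remove [bgoaj] add [iusvs,hmsk,nhbo] -> 10 lines: nri kckr eymb hdmq gliy iusvs hmsk nhbo bpubw ssx
Hunk 3: at line 6 remove [nhbo] add [lhbmr] -> 10 lines: nri kckr eymb hdmq gliy iusvs hmsk lhbmr bpubw ssx
Hunk 4: at line 3 remove [gliy,iusvs,hmsk] add [uxk,pcvf] -> 9 lines: nri kckr eymb hdmq uxk pcvf lhbmr bpubw ssx
Hunk 5: at line 2 remove [hdmq,uxk] add [xcwz] -> 8 lines: nri kckr eymb xcwz pcvf lhbmr bpubw ssx
Hunk 6: at line 2 remove [xcwz,pcvf,lhbmr] add [lul,kfb] -> 7 lines: nri kckr eymb lul kfb bpubw ssx
Hunk 7: at line 3 remove [lul,kfb,bpubw] add [hgj,rkjal,wfxht] -> 7 lines: nri kckr eymb hgj rkjal wfxht ssx
Final line 7: ssx

Answer: ssx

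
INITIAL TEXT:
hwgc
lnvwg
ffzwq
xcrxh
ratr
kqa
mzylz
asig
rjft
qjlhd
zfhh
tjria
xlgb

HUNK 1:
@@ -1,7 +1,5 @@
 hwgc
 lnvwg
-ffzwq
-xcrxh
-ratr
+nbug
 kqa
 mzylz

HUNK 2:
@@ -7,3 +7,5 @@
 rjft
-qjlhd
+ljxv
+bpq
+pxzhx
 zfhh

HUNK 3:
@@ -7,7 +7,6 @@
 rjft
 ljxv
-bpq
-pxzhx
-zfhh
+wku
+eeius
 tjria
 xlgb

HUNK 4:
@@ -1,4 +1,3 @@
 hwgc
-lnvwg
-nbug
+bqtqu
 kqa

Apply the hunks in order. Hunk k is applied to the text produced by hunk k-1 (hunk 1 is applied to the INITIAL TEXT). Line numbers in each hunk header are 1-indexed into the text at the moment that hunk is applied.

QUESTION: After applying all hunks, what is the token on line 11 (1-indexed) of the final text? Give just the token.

Answer: xlgb

Derivation:
Hunk 1: at line 1 remove [ffzwq,xcrxh,ratr] add [nbug] -> 11 lines: hwgc lnvwg nbug kqa mzylz asig rjft qjlhd zfhh tjria xlgb
Hunk 2: at line 7 remove [qjlhd] add [ljxv,bpq,pxzhx] -> 13 lines: hwgc lnvwg nbug kqa mzylz asig rjft ljxv bpq pxzhx zfhh tjria xlgb
Hunk 3: at line 7 remove [bpq,pxzhx,zfhh] add [wku,eeius] -> 12 lines: hwgc lnvwg nbug kqa mzylz asig rjft ljxv wku eeius tjria xlgb
Hunk 4: at line 1 remove [lnvwg,nbug] add [bqtqu] -> 11 lines: hwgc bqtqu kqa mzylz asig rjft ljxv wku eeius tjria xlgb
Final line 11: xlgb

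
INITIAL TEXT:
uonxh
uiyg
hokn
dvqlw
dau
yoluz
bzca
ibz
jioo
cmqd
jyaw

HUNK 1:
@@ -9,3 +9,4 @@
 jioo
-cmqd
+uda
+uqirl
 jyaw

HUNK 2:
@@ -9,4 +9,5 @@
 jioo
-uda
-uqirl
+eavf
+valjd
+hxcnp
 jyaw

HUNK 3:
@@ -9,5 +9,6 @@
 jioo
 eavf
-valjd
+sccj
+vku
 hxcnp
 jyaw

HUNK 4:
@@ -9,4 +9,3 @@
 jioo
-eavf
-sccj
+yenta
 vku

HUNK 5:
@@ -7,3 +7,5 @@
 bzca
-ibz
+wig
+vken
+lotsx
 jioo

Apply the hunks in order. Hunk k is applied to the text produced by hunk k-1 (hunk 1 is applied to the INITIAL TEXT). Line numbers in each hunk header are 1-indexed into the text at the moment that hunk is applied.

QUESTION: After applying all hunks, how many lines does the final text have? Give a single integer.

Hunk 1: at line 9 remove [cmqd] add [uda,uqirl] -> 12 lines: uonxh uiyg hokn dvqlw dau yoluz bzca ibz jioo uda uqirl jyaw
Hunk 2: at line 9 remove [uda,uqirl] add [eavf,valjd,hxcnp] -> 13 lines: uonxh uiyg hokn dvqlw dau yoluz bzca ibz jioo eavf valjd hxcnp jyaw
Hunk 3: at line 9 remove [valjd] add [sccj,vku] -> 14 lines: uonxh uiyg hokn dvqlw dau yoluz bzca ibz jioo eavf sccj vku hxcnp jyaw
Hunk 4: at line 9 remove [eavf,sccj] add [yenta] -> 13 lines: uonxh uiyg hokn dvqlw dau yoluz bzca ibz jioo yenta vku hxcnp jyaw
Hunk 5: at line 7 remove [ibz] add [wig,vken,lotsx] -> 15 lines: uonxh uiyg hokn dvqlw dau yoluz bzca wig vken lotsx jioo yenta vku hxcnp jyaw
Final line count: 15

Answer: 15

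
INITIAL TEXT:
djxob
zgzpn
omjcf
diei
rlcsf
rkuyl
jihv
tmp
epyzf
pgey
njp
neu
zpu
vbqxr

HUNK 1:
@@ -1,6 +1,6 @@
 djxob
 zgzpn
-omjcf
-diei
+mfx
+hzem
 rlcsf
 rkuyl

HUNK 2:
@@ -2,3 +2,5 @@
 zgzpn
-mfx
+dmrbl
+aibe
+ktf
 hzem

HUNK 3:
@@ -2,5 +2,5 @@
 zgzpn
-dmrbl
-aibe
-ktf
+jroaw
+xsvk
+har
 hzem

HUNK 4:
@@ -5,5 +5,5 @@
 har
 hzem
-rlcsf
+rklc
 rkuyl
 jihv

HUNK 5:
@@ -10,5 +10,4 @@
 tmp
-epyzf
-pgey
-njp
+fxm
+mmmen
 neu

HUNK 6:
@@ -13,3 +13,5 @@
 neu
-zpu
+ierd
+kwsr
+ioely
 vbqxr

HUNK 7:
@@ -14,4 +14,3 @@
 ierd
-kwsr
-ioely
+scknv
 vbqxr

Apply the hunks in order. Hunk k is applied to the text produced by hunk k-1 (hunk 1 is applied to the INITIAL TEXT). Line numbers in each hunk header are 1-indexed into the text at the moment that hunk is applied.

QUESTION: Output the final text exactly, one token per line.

Hunk 1: at line 1 remove [omjcf,diei] add [mfx,hzem] -> 14 lines: djxob zgzpn mfx hzem rlcsf rkuyl jihv tmp epyzf pgey njp neu zpu vbqxr
Hunk 2: at line 2 remove [mfx] add [dmrbl,aibe,ktf] -> 16 lines: djxob zgzpn dmrbl aibe ktf hzem rlcsf rkuyl jihv tmp epyzf pgey njp neu zpu vbqxr
Hunk 3: at line 2 remove [dmrbl,aibe,ktf] add [jroaw,xsvk,har] -> 16 lines: djxob zgzpn jroaw xsvk har hzem rlcsf rkuyl jihv tmp epyzf pgey njp neu zpu vbqxr
Hunk 4: at line 5 remove [rlcsf] add [rklc] -> 16 lines: djxob zgzpn jroaw xsvk har hzem rklc rkuyl jihv tmp epyzf pgey njp neu zpu vbqxr
Hunk 5: at line 10 remove [epyzf,pgey,njp] add [fxm,mmmen] -> 15 lines: djxob zgzpn jroaw xsvk har hzem rklc rkuyl jihv tmp fxm mmmen neu zpu vbqxr
Hunk 6: at line 13 remove [zpu] add [ierd,kwsr,ioely] -> 17 lines: djxob zgzpn jroaw xsvk har hzem rklc rkuyl jihv tmp fxm mmmen neu ierd kwsr ioely vbqxr
Hunk 7: at line 14 remove [kwsr,ioely] add [scknv] -> 16 lines: djxob zgzpn jroaw xsvk har hzem rklc rkuyl jihv tmp fxm mmmen neu ierd scknv vbqxr

Answer: djxob
zgzpn
jroaw
xsvk
har
hzem
rklc
rkuyl
jihv
tmp
fxm
mmmen
neu
ierd
scknv
vbqxr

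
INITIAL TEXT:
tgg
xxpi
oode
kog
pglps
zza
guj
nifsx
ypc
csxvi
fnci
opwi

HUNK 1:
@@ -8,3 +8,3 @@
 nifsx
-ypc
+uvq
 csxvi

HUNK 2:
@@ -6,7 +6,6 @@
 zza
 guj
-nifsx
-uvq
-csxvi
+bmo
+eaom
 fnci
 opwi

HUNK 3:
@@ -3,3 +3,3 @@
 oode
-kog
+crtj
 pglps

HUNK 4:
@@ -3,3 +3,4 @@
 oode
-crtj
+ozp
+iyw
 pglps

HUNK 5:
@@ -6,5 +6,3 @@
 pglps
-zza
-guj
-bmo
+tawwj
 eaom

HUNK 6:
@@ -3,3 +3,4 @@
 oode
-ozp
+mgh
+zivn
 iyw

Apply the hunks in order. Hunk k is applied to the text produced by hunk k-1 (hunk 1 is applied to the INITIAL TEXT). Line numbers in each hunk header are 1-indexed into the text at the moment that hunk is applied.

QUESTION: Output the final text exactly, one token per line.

Answer: tgg
xxpi
oode
mgh
zivn
iyw
pglps
tawwj
eaom
fnci
opwi

Derivation:
Hunk 1: at line 8 remove [ypc] add [uvq] -> 12 lines: tgg xxpi oode kog pglps zza guj nifsx uvq csxvi fnci opwi
Hunk 2: at line 6 remove [nifsx,uvq,csxvi] add [bmo,eaom] -> 11 lines: tgg xxpi oode kog pglps zza guj bmo eaom fnci opwi
Hunk 3: at line 3 remove [kog] add [crtj] -> 11 lines: tgg xxpi oode crtj pglps zza guj bmo eaom fnci opwi
Hunk 4: at line 3 remove [crtj] add [ozp,iyw] -> 12 lines: tgg xxpi oode ozp iyw pglps zza guj bmo eaom fnci opwi
Hunk 5: at line 6 remove [zza,guj,bmo] add [tawwj] -> 10 lines: tgg xxpi oode ozp iyw pglps tawwj eaom fnci opwi
Hunk 6: at line 3 remove [ozp] add [mgh,zivn] -> 11 lines: tgg xxpi oode mgh zivn iyw pglps tawwj eaom fnci opwi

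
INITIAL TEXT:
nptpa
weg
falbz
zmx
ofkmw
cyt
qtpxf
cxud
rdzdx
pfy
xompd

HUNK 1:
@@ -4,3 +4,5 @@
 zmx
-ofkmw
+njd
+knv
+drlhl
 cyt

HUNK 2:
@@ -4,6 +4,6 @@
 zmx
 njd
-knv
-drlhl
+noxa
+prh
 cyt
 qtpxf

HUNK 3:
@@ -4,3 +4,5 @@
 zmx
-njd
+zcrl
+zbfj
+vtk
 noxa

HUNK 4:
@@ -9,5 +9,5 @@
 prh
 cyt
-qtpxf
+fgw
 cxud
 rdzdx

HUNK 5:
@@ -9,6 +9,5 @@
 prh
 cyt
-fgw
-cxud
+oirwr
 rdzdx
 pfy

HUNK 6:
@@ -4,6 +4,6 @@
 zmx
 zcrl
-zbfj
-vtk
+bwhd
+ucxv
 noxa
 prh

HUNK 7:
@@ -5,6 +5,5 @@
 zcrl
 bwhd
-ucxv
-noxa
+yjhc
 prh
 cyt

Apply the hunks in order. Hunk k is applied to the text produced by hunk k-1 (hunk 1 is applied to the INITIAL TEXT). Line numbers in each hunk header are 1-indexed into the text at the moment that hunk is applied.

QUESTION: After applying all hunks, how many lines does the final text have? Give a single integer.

Answer: 13

Derivation:
Hunk 1: at line 4 remove [ofkmw] add [njd,knv,drlhl] -> 13 lines: nptpa weg falbz zmx njd knv drlhl cyt qtpxf cxud rdzdx pfy xompd
Hunk 2: at line 4 remove [knv,drlhl] add [noxa,prh] -> 13 lines: nptpa weg falbz zmx njd noxa prh cyt qtpxf cxud rdzdx pfy xompd
Hunk 3: at line 4 remove [njd] add [zcrl,zbfj,vtk] -> 15 lines: nptpa weg falbz zmx zcrl zbfj vtk noxa prh cyt qtpxf cxud rdzdx pfy xompd
Hunk 4: at line 9 remove [qtpxf] add [fgw] -> 15 lines: nptpa weg falbz zmx zcrl zbfj vtk noxa prh cyt fgw cxud rdzdx pfy xompd
Hunk 5: at line 9 remove [fgw,cxud] add [oirwr] -> 14 lines: nptpa weg falbz zmx zcrl zbfj vtk noxa prh cyt oirwr rdzdx pfy xompd
Hunk 6: at line 4 remove [zbfj,vtk] add [bwhd,ucxv] -> 14 lines: nptpa weg falbz zmx zcrl bwhd ucxv noxa prh cyt oirwr rdzdx pfy xompd
Hunk 7: at line 5 remove [ucxv,noxa] add [yjhc] -> 13 lines: nptpa weg falbz zmx zcrl bwhd yjhc prh cyt oirwr rdzdx pfy xompd
Final line count: 13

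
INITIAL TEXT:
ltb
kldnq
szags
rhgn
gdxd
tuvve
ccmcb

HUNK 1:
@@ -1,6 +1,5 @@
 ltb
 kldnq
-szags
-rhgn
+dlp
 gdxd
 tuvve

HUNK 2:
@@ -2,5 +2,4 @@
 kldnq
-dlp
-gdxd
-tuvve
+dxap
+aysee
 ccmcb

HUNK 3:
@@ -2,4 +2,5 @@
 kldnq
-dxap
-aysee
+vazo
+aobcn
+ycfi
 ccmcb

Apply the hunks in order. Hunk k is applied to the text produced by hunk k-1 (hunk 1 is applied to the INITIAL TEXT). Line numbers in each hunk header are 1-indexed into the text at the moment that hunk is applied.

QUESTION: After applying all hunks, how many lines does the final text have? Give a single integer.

Answer: 6

Derivation:
Hunk 1: at line 1 remove [szags,rhgn] add [dlp] -> 6 lines: ltb kldnq dlp gdxd tuvve ccmcb
Hunk 2: at line 2 remove [dlp,gdxd,tuvve] add [dxap,aysee] -> 5 lines: ltb kldnq dxap aysee ccmcb
Hunk 3: at line 2 remove [dxap,aysee] add [vazo,aobcn,ycfi] -> 6 lines: ltb kldnq vazo aobcn ycfi ccmcb
Final line count: 6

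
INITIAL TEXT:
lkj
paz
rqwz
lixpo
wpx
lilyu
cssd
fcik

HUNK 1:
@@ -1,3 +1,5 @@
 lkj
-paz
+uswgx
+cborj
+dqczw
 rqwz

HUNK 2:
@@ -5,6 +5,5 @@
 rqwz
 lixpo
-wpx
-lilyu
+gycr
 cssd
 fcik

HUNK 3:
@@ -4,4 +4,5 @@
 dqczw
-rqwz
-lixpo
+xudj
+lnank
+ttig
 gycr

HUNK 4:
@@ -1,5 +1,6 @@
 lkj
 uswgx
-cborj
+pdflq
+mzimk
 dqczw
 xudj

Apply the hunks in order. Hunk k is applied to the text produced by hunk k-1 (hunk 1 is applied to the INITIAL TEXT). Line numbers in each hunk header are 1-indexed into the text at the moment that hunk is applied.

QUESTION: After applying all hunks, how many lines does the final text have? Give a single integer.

Hunk 1: at line 1 remove [paz] add [uswgx,cborj,dqczw] -> 10 lines: lkj uswgx cborj dqczw rqwz lixpo wpx lilyu cssd fcik
Hunk 2: at line 5 remove [wpx,lilyu] add [gycr] -> 9 lines: lkj uswgx cborj dqczw rqwz lixpo gycr cssd fcik
Hunk 3: at line 4 remove [rqwz,lixpo] add [xudj,lnank,ttig] -> 10 lines: lkj uswgx cborj dqczw xudj lnank ttig gycr cssd fcik
Hunk 4: at line 1 remove [cborj] add [pdflq,mzimk] -> 11 lines: lkj uswgx pdflq mzimk dqczw xudj lnank ttig gycr cssd fcik
Final line count: 11

Answer: 11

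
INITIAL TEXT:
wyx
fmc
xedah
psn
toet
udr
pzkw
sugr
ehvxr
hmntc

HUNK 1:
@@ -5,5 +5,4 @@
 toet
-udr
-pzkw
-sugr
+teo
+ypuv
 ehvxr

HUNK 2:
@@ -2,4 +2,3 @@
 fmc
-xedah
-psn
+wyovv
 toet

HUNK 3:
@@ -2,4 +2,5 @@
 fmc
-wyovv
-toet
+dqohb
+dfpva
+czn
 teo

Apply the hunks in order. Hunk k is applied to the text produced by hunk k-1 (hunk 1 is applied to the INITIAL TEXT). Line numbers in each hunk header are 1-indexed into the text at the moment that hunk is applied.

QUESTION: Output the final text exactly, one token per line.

Hunk 1: at line 5 remove [udr,pzkw,sugr] add [teo,ypuv] -> 9 lines: wyx fmc xedah psn toet teo ypuv ehvxr hmntc
Hunk 2: at line 2 remove [xedah,psn] add [wyovv] -> 8 lines: wyx fmc wyovv toet teo ypuv ehvxr hmntc
Hunk 3: at line 2 remove [wyovv,toet] add [dqohb,dfpva,czn] -> 9 lines: wyx fmc dqohb dfpva czn teo ypuv ehvxr hmntc

Answer: wyx
fmc
dqohb
dfpva
czn
teo
ypuv
ehvxr
hmntc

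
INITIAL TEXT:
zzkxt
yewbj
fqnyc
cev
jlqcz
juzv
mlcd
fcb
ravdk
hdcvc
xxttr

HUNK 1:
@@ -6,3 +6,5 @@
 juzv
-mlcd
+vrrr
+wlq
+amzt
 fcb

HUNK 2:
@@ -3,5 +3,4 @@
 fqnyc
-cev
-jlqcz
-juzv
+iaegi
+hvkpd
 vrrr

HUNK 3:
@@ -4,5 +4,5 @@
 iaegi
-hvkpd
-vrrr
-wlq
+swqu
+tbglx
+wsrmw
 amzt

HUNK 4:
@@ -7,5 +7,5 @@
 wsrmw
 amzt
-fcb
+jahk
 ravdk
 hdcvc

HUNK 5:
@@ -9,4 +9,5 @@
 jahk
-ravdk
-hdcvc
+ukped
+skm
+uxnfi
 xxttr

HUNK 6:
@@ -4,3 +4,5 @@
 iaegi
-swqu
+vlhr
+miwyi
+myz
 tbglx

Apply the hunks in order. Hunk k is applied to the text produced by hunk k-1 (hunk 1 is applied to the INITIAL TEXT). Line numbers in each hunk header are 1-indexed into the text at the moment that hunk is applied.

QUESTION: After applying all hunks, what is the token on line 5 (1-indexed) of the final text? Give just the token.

Answer: vlhr

Derivation:
Hunk 1: at line 6 remove [mlcd] add [vrrr,wlq,amzt] -> 13 lines: zzkxt yewbj fqnyc cev jlqcz juzv vrrr wlq amzt fcb ravdk hdcvc xxttr
Hunk 2: at line 3 remove [cev,jlqcz,juzv] add [iaegi,hvkpd] -> 12 lines: zzkxt yewbj fqnyc iaegi hvkpd vrrr wlq amzt fcb ravdk hdcvc xxttr
Hunk 3: at line 4 remove [hvkpd,vrrr,wlq] add [swqu,tbglx,wsrmw] -> 12 lines: zzkxt yewbj fqnyc iaegi swqu tbglx wsrmw amzt fcb ravdk hdcvc xxttr
Hunk 4: at line 7 remove [fcb] add [jahk] -> 12 lines: zzkxt yewbj fqnyc iaegi swqu tbglx wsrmw amzt jahk ravdk hdcvc xxttr
Hunk 5: at line 9 remove [ravdk,hdcvc] add [ukped,skm,uxnfi] -> 13 lines: zzkxt yewbj fqnyc iaegi swqu tbglx wsrmw amzt jahk ukped skm uxnfi xxttr
Hunk 6: at line 4 remove [swqu] add [vlhr,miwyi,myz] -> 15 lines: zzkxt yewbj fqnyc iaegi vlhr miwyi myz tbglx wsrmw amzt jahk ukped skm uxnfi xxttr
Final line 5: vlhr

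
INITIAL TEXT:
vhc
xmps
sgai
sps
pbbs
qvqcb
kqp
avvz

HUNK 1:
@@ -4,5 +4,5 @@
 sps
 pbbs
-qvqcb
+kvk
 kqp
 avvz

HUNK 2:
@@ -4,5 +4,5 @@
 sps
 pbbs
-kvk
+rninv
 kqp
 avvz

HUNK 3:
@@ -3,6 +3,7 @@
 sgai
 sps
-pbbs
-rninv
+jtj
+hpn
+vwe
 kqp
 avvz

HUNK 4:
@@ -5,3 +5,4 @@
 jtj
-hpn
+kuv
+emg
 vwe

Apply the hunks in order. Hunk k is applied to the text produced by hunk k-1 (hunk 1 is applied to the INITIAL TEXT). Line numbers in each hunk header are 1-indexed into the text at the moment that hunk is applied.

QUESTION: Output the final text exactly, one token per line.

Answer: vhc
xmps
sgai
sps
jtj
kuv
emg
vwe
kqp
avvz

Derivation:
Hunk 1: at line 4 remove [qvqcb] add [kvk] -> 8 lines: vhc xmps sgai sps pbbs kvk kqp avvz
Hunk 2: at line 4 remove [kvk] add [rninv] -> 8 lines: vhc xmps sgai sps pbbs rninv kqp avvz
Hunk 3: at line 3 remove [pbbs,rninv] add [jtj,hpn,vwe] -> 9 lines: vhc xmps sgai sps jtj hpn vwe kqp avvz
Hunk 4: at line 5 remove [hpn] add [kuv,emg] -> 10 lines: vhc xmps sgai sps jtj kuv emg vwe kqp avvz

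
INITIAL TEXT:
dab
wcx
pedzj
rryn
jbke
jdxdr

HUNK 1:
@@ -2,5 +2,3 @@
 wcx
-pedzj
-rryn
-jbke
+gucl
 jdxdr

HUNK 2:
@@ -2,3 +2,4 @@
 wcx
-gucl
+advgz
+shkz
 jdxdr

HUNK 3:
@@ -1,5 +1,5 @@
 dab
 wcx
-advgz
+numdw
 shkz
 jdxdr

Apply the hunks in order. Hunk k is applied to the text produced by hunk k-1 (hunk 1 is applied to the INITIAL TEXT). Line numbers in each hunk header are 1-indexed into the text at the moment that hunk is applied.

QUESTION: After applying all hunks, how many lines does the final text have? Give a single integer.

Answer: 5

Derivation:
Hunk 1: at line 2 remove [pedzj,rryn,jbke] add [gucl] -> 4 lines: dab wcx gucl jdxdr
Hunk 2: at line 2 remove [gucl] add [advgz,shkz] -> 5 lines: dab wcx advgz shkz jdxdr
Hunk 3: at line 1 remove [advgz] add [numdw] -> 5 lines: dab wcx numdw shkz jdxdr
Final line count: 5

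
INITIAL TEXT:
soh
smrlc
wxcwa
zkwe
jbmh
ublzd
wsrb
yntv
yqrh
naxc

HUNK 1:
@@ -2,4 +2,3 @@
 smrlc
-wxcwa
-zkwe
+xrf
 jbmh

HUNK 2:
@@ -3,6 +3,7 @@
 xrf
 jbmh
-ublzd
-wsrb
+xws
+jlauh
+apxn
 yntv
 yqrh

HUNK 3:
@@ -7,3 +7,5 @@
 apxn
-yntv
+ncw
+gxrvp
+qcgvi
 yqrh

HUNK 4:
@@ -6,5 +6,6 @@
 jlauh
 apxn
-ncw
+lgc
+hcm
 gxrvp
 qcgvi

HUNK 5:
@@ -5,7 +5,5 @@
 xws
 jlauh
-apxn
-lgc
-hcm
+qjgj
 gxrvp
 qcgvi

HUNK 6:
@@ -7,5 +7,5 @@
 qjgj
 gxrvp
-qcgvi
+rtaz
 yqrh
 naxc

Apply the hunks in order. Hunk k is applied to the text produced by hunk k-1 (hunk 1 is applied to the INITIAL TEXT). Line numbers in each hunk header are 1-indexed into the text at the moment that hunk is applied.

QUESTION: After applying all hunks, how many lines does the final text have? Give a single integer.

Hunk 1: at line 2 remove [wxcwa,zkwe] add [xrf] -> 9 lines: soh smrlc xrf jbmh ublzd wsrb yntv yqrh naxc
Hunk 2: at line 3 remove [ublzd,wsrb] add [xws,jlauh,apxn] -> 10 lines: soh smrlc xrf jbmh xws jlauh apxn yntv yqrh naxc
Hunk 3: at line 7 remove [yntv] add [ncw,gxrvp,qcgvi] -> 12 lines: soh smrlc xrf jbmh xws jlauh apxn ncw gxrvp qcgvi yqrh naxc
Hunk 4: at line 6 remove [ncw] add [lgc,hcm] -> 13 lines: soh smrlc xrf jbmh xws jlauh apxn lgc hcm gxrvp qcgvi yqrh naxc
Hunk 5: at line 5 remove [apxn,lgc,hcm] add [qjgj] -> 11 lines: soh smrlc xrf jbmh xws jlauh qjgj gxrvp qcgvi yqrh naxc
Hunk 6: at line 7 remove [qcgvi] add [rtaz] -> 11 lines: soh smrlc xrf jbmh xws jlauh qjgj gxrvp rtaz yqrh naxc
Final line count: 11

Answer: 11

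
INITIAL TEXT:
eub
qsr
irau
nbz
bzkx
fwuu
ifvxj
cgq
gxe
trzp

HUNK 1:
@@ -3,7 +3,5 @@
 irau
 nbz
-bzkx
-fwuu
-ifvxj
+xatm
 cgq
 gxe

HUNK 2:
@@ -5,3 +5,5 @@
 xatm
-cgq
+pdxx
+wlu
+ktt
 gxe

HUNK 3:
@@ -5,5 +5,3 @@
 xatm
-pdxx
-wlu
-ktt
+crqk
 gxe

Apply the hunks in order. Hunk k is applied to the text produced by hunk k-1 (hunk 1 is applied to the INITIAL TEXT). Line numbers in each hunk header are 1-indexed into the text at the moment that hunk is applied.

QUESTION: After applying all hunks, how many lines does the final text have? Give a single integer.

Answer: 8

Derivation:
Hunk 1: at line 3 remove [bzkx,fwuu,ifvxj] add [xatm] -> 8 lines: eub qsr irau nbz xatm cgq gxe trzp
Hunk 2: at line 5 remove [cgq] add [pdxx,wlu,ktt] -> 10 lines: eub qsr irau nbz xatm pdxx wlu ktt gxe trzp
Hunk 3: at line 5 remove [pdxx,wlu,ktt] add [crqk] -> 8 lines: eub qsr irau nbz xatm crqk gxe trzp
Final line count: 8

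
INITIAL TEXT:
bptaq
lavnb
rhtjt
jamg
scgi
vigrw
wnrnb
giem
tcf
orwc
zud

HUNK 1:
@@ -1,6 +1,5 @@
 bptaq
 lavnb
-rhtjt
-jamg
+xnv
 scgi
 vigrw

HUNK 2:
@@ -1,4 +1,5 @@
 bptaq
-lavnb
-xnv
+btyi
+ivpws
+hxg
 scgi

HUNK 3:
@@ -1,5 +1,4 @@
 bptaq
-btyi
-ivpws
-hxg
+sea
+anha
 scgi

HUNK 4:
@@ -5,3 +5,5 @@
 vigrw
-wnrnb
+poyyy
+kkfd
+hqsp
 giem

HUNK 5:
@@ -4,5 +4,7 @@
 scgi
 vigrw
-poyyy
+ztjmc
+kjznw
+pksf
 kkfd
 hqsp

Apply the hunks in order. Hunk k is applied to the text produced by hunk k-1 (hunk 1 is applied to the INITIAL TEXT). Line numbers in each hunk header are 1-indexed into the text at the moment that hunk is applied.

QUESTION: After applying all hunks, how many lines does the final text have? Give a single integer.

Answer: 14

Derivation:
Hunk 1: at line 1 remove [rhtjt,jamg] add [xnv] -> 10 lines: bptaq lavnb xnv scgi vigrw wnrnb giem tcf orwc zud
Hunk 2: at line 1 remove [lavnb,xnv] add [btyi,ivpws,hxg] -> 11 lines: bptaq btyi ivpws hxg scgi vigrw wnrnb giem tcf orwc zud
Hunk 3: at line 1 remove [btyi,ivpws,hxg] add [sea,anha] -> 10 lines: bptaq sea anha scgi vigrw wnrnb giem tcf orwc zud
Hunk 4: at line 5 remove [wnrnb] add [poyyy,kkfd,hqsp] -> 12 lines: bptaq sea anha scgi vigrw poyyy kkfd hqsp giem tcf orwc zud
Hunk 5: at line 4 remove [poyyy] add [ztjmc,kjznw,pksf] -> 14 lines: bptaq sea anha scgi vigrw ztjmc kjznw pksf kkfd hqsp giem tcf orwc zud
Final line count: 14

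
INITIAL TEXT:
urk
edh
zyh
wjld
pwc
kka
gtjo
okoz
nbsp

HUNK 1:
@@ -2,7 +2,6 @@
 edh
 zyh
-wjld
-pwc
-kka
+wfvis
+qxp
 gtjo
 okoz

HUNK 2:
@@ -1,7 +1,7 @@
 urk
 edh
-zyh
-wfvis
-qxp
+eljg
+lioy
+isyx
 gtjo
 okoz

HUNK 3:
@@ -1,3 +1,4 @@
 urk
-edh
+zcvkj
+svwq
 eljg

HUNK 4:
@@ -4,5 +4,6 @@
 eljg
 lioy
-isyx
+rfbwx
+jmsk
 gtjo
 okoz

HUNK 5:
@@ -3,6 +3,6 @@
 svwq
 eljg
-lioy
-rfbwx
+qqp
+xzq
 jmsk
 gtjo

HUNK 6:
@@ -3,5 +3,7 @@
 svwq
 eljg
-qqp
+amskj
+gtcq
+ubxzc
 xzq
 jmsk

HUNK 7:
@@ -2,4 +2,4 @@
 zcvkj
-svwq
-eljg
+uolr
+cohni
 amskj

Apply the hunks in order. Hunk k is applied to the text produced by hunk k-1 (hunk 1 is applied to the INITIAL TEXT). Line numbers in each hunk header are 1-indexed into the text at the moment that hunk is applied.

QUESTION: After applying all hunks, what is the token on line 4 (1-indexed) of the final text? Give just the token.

Hunk 1: at line 2 remove [wjld,pwc,kka] add [wfvis,qxp] -> 8 lines: urk edh zyh wfvis qxp gtjo okoz nbsp
Hunk 2: at line 1 remove [zyh,wfvis,qxp] add [eljg,lioy,isyx] -> 8 lines: urk edh eljg lioy isyx gtjo okoz nbsp
Hunk 3: at line 1 remove [edh] add [zcvkj,svwq] -> 9 lines: urk zcvkj svwq eljg lioy isyx gtjo okoz nbsp
Hunk 4: at line 4 remove [isyx] add [rfbwx,jmsk] -> 10 lines: urk zcvkj svwq eljg lioy rfbwx jmsk gtjo okoz nbsp
Hunk 5: at line 3 remove [lioy,rfbwx] add [qqp,xzq] -> 10 lines: urk zcvkj svwq eljg qqp xzq jmsk gtjo okoz nbsp
Hunk 6: at line 3 remove [qqp] add [amskj,gtcq,ubxzc] -> 12 lines: urk zcvkj svwq eljg amskj gtcq ubxzc xzq jmsk gtjo okoz nbsp
Hunk 7: at line 2 remove [svwq,eljg] add [uolr,cohni] -> 12 lines: urk zcvkj uolr cohni amskj gtcq ubxzc xzq jmsk gtjo okoz nbsp
Final line 4: cohni

Answer: cohni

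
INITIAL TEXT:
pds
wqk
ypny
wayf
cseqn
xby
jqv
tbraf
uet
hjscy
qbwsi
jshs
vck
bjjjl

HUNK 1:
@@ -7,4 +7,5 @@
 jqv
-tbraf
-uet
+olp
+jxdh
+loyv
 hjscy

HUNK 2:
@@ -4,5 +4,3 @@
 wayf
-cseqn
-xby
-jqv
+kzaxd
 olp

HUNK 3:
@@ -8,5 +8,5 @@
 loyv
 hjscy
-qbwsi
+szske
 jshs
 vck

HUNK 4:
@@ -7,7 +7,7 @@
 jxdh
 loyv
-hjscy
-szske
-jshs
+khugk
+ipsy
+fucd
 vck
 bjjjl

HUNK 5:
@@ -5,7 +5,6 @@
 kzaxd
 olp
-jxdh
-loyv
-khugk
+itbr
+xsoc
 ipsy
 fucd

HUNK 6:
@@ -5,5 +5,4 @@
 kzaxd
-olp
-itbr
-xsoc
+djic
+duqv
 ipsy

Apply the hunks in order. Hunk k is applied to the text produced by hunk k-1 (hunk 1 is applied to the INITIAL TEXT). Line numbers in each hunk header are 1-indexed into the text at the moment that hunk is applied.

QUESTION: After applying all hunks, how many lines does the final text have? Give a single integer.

Answer: 11

Derivation:
Hunk 1: at line 7 remove [tbraf,uet] add [olp,jxdh,loyv] -> 15 lines: pds wqk ypny wayf cseqn xby jqv olp jxdh loyv hjscy qbwsi jshs vck bjjjl
Hunk 2: at line 4 remove [cseqn,xby,jqv] add [kzaxd] -> 13 lines: pds wqk ypny wayf kzaxd olp jxdh loyv hjscy qbwsi jshs vck bjjjl
Hunk 3: at line 8 remove [qbwsi] add [szske] -> 13 lines: pds wqk ypny wayf kzaxd olp jxdh loyv hjscy szske jshs vck bjjjl
Hunk 4: at line 7 remove [hjscy,szske,jshs] add [khugk,ipsy,fucd] -> 13 lines: pds wqk ypny wayf kzaxd olp jxdh loyv khugk ipsy fucd vck bjjjl
Hunk 5: at line 5 remove [jxdh,loyv,khugk] add [itbr,xsoc] -> 12 lines: pds wqk ypny wayf kzaxd olp itbr xsoc ipsy fucd vck bjjjl
Hunk 6: at line 5 remove [olp,itbr,xsoc] add [djic,duqv] -> 11 lines: pds wqk ypny wayf kzaxd djic duqv ipsy fucd vck bjjjl
Final line count: 11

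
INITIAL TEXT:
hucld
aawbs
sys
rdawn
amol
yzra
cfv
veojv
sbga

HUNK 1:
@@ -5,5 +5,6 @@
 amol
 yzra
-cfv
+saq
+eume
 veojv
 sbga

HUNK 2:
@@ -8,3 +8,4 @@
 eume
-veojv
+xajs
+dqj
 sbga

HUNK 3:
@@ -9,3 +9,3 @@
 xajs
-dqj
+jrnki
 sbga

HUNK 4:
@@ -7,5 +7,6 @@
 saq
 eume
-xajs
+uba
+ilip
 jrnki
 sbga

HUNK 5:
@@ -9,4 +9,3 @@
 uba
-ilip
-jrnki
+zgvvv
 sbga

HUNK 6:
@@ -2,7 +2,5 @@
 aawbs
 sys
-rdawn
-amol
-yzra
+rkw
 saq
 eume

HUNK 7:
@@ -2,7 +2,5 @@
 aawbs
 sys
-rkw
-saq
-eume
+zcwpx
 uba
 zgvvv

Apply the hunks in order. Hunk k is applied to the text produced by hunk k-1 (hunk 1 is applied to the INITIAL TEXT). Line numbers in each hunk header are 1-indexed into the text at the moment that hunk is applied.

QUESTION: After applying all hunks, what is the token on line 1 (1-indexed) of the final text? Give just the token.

Hunk 1: at line 5 remove [cfv] add [saq,eume] -> 10 lines: hucld aawbs sys rdawn amol yzra saq eume veojv sbga
Hunk 2: at line 8 remove [veojv] add [xajs,dqj] -> 11 lines: hucld aawbs sys rdawn amol yzra saq eume xajs dqj sbga
Hunk 3: at line 9 remove [dqj] add [jrnki] -> 11 lines: hucld aawbs sys rdawn amol yzra saq eume xajs jrnki sbga
Hunk 4: at line 7 remove [xajs] add [uba,ilip] -> 12 lines: hucld aawbs sys rdawn amol yzra saq eume uba ilip jrnki sbga
Hunk 5: at line 9 remove [ilip,jrnki] add [zgvvv] -> 11 lines: hucld aawbs sys rdawn amol yzra saq eume uba zgvvv sbga
Hunk 6: at line 2 remove [rdawn,amol,yzra] add [rkw] -> 9 lines: hucld aawbs sys rkw saq eume uba zgvvv sbga
Hunk 7: at line 2 remove [rkw,saq,eume] add [zcwpx] -> 7 lines: hucld aawbs sys zcwpx uba zgvvv sbga
Final line 1: hucld

Answer: hucld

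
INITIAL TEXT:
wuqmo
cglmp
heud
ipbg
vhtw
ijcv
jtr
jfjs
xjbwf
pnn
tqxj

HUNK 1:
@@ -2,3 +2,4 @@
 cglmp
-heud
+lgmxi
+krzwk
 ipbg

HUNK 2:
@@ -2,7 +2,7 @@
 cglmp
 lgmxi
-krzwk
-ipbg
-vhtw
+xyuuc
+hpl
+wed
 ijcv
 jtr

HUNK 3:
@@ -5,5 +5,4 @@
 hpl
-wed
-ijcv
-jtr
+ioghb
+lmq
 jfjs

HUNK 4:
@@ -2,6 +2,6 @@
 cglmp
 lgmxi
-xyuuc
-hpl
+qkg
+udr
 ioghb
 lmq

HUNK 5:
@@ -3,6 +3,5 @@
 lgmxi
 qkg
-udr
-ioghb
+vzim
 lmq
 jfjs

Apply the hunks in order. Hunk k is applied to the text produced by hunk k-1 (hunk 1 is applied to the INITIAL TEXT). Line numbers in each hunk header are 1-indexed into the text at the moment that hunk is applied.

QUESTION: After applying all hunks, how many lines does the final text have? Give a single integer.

Hunk 1: at line 2 remove [heud] add [lgmxi,krzwk] -> 12 lines: wuqmo cglmp lgmxi krzwk ipbg vhtw ijcv jtr jfjs xjbwf pnn tqxj
Hunk 2: at line 2 remove [krzwk,ipbg,vhtw] add [xyuuc,hpl,wed] -> 12 lines: wuqmo cglmp lgmxi xyuuc hpl wed ijcv jtr jfjs xjbwf pnn tqxj
Hunk 3: at line 5 remove [wed,ijcv,jtr] add [ioghb,lmq] -> 11 lines: wuqmo cglmp lgmxi xyuuc hpl ioghb lmq jfjs xjbwf pnn tqxj
Hunk 4: at line 2 remove [xyuuc,hpl] add [qkg,udr] -> 11 lines: wuqmo cglmp lgmxi qkg udr ioghb lmq jfjs xjbwf pnn tqxj
Hunk 5: at line 3 remove [udr,ioghb] add [vzim] -> 10 lines: wuqmo cglmp lgmxi qkg vzim lmq jfjs xjbwf pnn tqxj
Final line count: 10

Answer: 10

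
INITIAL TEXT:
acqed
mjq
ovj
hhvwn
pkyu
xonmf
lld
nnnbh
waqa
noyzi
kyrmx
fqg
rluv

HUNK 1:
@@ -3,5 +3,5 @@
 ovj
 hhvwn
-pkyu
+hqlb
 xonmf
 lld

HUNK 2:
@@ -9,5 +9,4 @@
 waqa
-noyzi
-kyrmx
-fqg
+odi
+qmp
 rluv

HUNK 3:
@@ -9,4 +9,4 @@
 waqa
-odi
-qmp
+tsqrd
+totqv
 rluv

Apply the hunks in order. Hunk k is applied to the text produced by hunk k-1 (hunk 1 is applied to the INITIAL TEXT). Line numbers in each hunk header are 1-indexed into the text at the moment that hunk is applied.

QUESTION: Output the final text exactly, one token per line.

Hunk 1: at line 3 remove [pkyu] add [hqlb] -> 13 lines: acqed mjq ovj hhvwn hqlb xonmf lld nnnbh waqa noyzi kyrmx fqg rluv
Hunk 2: at line 9 remove [noyzi,kyrmx,fqg] add [odi,qmp] -> 12 lines: acqed mjq ovj hhvwn hqlb xonmf lld nnnbh waqa odi qmp rluv
Hunk 3: at line 9 remove [odi,qmp] add [tsqrd,totqv] -> 12 lines: acqed mjq ovj hhvwn hqlb xonmf lld nnnbh waqa tsqrd totqv rluv

Answer: acqed
mjq
ovj
hhvwn
hqlb
xonmf
lld
nnnbh
waqa
tsqrd
totqv
rluv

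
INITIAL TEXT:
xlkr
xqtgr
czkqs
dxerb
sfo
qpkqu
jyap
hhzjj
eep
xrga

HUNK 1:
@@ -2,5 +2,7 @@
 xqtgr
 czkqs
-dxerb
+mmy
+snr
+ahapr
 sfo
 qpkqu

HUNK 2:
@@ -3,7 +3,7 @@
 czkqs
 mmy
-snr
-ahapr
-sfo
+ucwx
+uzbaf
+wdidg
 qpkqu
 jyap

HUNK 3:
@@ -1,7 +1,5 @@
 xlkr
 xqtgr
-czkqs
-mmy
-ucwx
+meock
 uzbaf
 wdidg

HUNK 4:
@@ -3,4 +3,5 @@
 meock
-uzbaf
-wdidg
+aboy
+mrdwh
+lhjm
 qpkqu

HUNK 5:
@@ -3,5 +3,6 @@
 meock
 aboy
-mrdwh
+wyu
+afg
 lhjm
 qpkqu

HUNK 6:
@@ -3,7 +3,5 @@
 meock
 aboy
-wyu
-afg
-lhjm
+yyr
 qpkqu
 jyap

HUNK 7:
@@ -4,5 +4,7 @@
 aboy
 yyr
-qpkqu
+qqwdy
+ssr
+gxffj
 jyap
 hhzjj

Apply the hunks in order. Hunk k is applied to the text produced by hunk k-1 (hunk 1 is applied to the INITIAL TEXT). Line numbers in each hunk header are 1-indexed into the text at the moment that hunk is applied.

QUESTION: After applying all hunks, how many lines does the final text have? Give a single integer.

Answer: 12

Derivation:
Hunk 1: at line 2 remove [dxerb] add [mmy,snr,ahapr] -> 12 lines: xlkr xqtgr czkqs mmy snr ahapr sfo qpkqu jyap hhzjj eep xrga
Hunk 2: at line 3 remove [snr,ahapr,sfo] add [ucwx,uzbaf,wdidg] -> 12 lines: xlkr xqtgr czkqs mmy ucwx uzbaf wdidg qpkqu jyap hhzjj eep xrga
Hunk 3: at line 1 remove [czkqs,mmy,ucwx] add [meock] -> 10 lines: xlkr xqtgr meock uzbaf wdidg qpkqu jyap hhzjj eep xrga
Hunk 4: at line 3 remove [uzbaf,wdidg] add [aboy,mrdwh,lhjm] -> 11 lines: xlkr xqtgr meock aboy mrdwh lhjm qpkqu jyap hhzjj eep xrga
Hunk 5: at line 3 remove [mrdwh] add [wyu,afg] -> 12 lines: xlkr xqtgr meock aboy wyu afg lhjm qpkqu jyap hhzjj eep xrga
Hunk 6: at line 3 remove [wyu,afg,lhjm] add [yyr] -> 10 lines: xlkr xqtgr meock aboy yyr qpkqu jyap hhzjj eep xrga
Hunk 7: at line 4 remove [qpkqu] add [qqwdy,ssr,gxffj] -> 12 lines: xlkr xqtgr meock aboy yyr qqwdy ssr gxffj jyap hhzjj eep xrga
Final line count: 12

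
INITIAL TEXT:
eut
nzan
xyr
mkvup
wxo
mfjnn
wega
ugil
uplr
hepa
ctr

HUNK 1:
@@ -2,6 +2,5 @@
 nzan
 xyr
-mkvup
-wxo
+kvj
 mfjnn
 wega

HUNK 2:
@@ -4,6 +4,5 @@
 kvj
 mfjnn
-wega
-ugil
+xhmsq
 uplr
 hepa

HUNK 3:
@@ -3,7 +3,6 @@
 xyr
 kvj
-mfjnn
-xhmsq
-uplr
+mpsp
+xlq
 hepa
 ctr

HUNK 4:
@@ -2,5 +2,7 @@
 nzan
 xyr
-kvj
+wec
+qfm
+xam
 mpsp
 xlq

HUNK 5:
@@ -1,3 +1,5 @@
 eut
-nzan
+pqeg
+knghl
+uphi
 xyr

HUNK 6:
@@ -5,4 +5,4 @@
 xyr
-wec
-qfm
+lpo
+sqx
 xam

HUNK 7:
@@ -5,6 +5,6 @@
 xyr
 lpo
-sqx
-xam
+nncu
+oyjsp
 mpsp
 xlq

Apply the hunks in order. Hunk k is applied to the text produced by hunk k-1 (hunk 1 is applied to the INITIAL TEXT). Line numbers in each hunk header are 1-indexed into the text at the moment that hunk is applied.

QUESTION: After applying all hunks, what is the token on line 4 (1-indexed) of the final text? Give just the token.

Answer: uphi

Derivation:
Hunk 1: at line 2 remove [mkvup,wxo] add [kvj] -> 10 lines: eut nzan xyr kvj mfjnn wega ugil uplr hepa ctr
Hunk 2: at line 4 remove [wega,ugil] add [xhmsq] -> 9 lines: eut nzan xyr kvj mfjnn xhmsq uplr hepa ctr
Hunk 3: at line 3 remove [mfjnn,xhmsq,uplr] add [mpsp,xlq] -> 8 lines: eut nzan xyr kvj mpsp xlq hepa ctr
Hunk 4: at line 2 remove [kvj] add [wec,qfm,xam] -> 10 lines: eut nzan xyr wec qfm xam mpsp xlq hepa ctr
Hunk 5: at line 1 remove [nzan] add [pqeg,knghl,uphi] -> 12 lines: eut pqeg knghl uphi xyr wec qfm xam mpsp xlq hepa ctr
Hunk 6: at line 5 remove [wec,qfm] add [lpo,sqx] -> 12 lines: eut pqeg knghl uphi xyr lpo sqx xam mpsp xlq hepa ctr
Hunk 7: at line 5 remove [sqx,xam] add [nncu,oyjsp] -> 12 lines: eut pqeg knghl uphi xyr lpo nncu oyjsp mpsp xlq hepa ctr
Final line 4: uphi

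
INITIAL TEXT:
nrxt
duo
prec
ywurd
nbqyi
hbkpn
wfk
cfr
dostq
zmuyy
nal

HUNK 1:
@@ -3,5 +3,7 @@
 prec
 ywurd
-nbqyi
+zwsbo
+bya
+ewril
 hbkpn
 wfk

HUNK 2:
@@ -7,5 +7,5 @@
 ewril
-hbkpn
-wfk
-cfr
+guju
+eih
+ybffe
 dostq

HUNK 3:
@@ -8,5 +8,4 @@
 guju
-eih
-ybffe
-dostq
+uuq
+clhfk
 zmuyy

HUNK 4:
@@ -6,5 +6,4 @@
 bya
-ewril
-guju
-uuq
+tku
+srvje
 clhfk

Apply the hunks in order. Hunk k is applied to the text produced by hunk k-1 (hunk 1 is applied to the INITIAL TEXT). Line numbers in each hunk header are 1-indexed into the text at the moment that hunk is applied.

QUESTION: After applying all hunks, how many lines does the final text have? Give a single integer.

Hunk 1: at line 3 remove [nbqyi] add [zwsbo,bya,ewril] -> 13 lines: nrxt duo prec ywurd zwsbo bya ewril hbkpn wfk cfr dostq zmuyy nal
Hunk 2: at line 7 remove [hbkpn,wfk,cfr] add [guju,eih,ybffe] -> 13 lines: nrxt duo prec ywurd zwsbo bya ewril guju eih ybffe dostq zmuyy nal
Hunk 3: at line 8 remove [eih,ybffe,dostq] add [uuq,clhfk] -> 12 lines: nrxt duo prec ywurd zwsbo bya ewril guju uuq clhfk zmuyy nal
Hunk 4: at line 6 remove [ewril,guju,uuq] add [tku,srvje] -> 11 lines: nrxt duo prec ywurd zwsbo bya tku srvje clhfk zmuyy nal
Final line count: 11

Answer: 11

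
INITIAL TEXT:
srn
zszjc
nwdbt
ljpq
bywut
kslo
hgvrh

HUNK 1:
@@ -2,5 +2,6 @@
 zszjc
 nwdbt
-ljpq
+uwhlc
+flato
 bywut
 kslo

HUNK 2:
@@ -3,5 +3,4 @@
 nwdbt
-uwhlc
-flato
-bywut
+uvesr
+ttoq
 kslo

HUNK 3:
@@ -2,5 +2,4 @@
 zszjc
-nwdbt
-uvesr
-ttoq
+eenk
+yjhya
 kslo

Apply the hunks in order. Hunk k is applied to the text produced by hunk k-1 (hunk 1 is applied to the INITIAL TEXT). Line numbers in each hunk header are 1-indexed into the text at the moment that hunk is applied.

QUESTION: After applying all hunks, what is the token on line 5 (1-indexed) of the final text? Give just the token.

Answer: kslo

Derivation:
Hunk 1: at line 2 remove [ljpq] add [uwhlc,flato] -> 8 lines: srn zszjc nwdbt uwhlc flato bywut kslo hgvrh
Hunk 2: at line 3 remove [uwhlc,flato,bywut] add [uvesr,ttoq] -> 7 lines: srn zszjc nwdbt uvesr ttoq kslo hgvrh
Hunk 3: at line 2 remove [nwdbt,uvesr,ttoq] add [eenk,yjhya] -> 6 lines: srn zszjc eenk yjhya kslo hgvrh
Final line 5: kslo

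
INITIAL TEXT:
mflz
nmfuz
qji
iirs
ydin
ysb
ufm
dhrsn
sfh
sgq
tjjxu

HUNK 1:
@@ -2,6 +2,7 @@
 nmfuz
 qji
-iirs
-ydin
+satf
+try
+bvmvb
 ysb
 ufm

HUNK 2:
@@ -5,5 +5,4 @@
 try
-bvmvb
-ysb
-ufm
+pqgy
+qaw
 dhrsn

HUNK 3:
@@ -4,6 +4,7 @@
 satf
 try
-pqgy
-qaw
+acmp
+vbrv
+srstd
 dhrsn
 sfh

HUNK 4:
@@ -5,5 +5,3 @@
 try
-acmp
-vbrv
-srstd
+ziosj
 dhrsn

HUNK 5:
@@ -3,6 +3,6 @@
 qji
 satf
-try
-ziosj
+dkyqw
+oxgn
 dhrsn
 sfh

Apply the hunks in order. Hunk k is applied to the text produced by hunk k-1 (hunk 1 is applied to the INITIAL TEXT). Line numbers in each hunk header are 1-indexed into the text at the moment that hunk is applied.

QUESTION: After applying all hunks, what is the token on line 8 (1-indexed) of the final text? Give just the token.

Answer: sfh

Derivation:
Hunk 1: at line 2 remove [iirs,ydin] add [satf,try,bvmvb] -> 12 lines: mflz nmfuz qji satf try bvmvb ysb ufm dhrsn sfh sgq tjjxu
Hunk 2: at line 5 remove [bvmvb,ysb,ufm] add [pqgy,qaw] -> 11 lines: mflz nmfuz qji satf try pqgy qaw dhrsn sfh sgq tjjxu
Hunk 3: at line 4 remove [pqgy,qaw] add [acmp,vbrv,srstd] -> 12 lines: mflz nmfuz qji satf try acmp vbrv srstd dhrsn sfh sgq tjjxu
Hunk 4: at line 5 remove [acmp,vbrv,srstd] add [ziosj] -> 10 lines: mflz nmfuz qji satf try ziosj dhrsn sfh sgq tjjxu
Hunk 5: at line 3 remove [try,ziosj] add [dkyqw,oxgn] -> 10 lines: mflz nmfuz qji satf dkyqw oxgn dhrsn sfh sgq tjjxu
Final line 8: sfh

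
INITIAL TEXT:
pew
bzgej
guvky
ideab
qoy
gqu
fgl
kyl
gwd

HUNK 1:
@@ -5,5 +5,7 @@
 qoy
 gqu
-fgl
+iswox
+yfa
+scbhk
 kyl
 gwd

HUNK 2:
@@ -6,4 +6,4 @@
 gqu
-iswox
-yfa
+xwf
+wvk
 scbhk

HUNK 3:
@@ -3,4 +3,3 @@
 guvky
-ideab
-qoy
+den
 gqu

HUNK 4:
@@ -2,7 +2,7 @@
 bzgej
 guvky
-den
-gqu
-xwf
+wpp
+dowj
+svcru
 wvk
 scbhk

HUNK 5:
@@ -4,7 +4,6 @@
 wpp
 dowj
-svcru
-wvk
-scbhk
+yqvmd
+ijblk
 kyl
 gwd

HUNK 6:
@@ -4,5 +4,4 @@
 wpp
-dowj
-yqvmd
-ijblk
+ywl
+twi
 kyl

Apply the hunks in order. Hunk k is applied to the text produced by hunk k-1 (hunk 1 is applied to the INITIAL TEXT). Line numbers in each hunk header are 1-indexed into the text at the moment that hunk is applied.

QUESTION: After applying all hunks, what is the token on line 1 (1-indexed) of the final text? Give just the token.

Answer: pew

Derivation:
Hunk 1: at line 5 remove [fgl] add [iswox,yfa,scbhk] -> 11 lines: pew bzgej guvky ideab qoy gqu iswox yfa scbhk kyl gwd
Hunk 2: at line 6 remove [iswox,yfa] add [xwf,wvk] -> 11 lines: pew bzgej guvky ideab qoy gqu xwf wvk scbhk kyl gwd
Hunk 3: at line 3 remove [ideab,qoy] add [den] -> 10 lines: pew bzgej guvky den gqu xwf wvk scbhk kyl gwd
Hunk 4: at line 2 remove [den,gqu,xwf] add [wpp,dowj,svcru] -> 10 lines: pew bzgej guvky wpp dowj svcru wvk scbhk kyl gwd
Hunk 5: at line 4 remove [svcru,wvk,scbhk] add [yqvmd,ijblk] -> 9 lines: pew bzgej guvky wpp dowj yqvmd ijblk kyl gwd
Hunk 6: at line 4 remove [dowj,yqvmd,ijblk] add [ywl,twi] -> 8 lines: pew bzgej guvky wpp ywl twi kyl gwd
Final line 1: pew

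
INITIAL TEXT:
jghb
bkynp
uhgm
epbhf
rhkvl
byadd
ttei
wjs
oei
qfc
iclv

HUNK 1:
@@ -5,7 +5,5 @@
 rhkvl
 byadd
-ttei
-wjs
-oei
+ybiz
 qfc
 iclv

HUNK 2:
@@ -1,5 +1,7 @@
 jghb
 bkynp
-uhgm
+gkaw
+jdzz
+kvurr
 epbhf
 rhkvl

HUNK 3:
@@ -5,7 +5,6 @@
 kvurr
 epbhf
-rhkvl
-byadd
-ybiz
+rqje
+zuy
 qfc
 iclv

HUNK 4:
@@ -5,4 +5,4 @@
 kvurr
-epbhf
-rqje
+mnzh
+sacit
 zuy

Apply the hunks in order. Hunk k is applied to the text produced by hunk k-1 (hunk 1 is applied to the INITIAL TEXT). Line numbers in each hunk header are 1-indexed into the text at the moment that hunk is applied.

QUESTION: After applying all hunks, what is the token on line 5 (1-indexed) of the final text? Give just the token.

Hunk 1: at line 5 remove [ttei,wjs,oei] add [ybiz] -> 9 lines: jghb bkynp uhgm epbhf rhkvl byadd ybiz qfc iclv
Hunk 2: at line 1 remove [uhgm] add [gkaw,jdzz,kvurr] -> 11 lines: jghb bkynp gkaw jdzz kvurr epbhf rhkvl byadd ybiz qfc iclv
Hunk 3: at line 5 remove [rhkvl,byadd,ybiz] add [rqje,zuy] -> 10 lines: jghb bkynp gkaw jdzz kvurr epbhf rqje zuy qfc iclv
Hunk 4: at line 5 remove [epbhf,rqje] add [mnzh,sacit] -> 10 lines: jghb bkynp gkaw jdzz kvurr mnzh sacit zuy qfc iclv
Final line 5: kvurr

Answer: kvurr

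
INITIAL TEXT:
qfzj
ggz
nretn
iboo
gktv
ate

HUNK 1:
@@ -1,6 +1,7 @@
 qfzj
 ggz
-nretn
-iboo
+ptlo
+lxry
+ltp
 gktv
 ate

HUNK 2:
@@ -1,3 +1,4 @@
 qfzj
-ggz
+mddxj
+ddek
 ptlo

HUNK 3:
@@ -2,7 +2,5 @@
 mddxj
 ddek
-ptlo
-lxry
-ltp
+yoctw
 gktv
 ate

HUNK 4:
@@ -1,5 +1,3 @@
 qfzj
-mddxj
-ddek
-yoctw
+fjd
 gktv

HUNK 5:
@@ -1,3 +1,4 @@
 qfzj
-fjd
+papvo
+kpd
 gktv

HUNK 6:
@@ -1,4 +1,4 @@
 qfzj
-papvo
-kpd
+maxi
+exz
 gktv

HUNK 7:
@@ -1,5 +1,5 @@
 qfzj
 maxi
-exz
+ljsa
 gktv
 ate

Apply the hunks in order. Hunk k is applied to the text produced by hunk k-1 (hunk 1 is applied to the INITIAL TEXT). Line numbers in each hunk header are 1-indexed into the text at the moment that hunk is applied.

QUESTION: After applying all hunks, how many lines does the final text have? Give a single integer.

Hunk 1: at line 1 remove [nretn,iboo] add [ptlo,lxry,ltp] -> 7 lines: qfzj ggz ptlo lxry ltp gktv ate
Hunk 2: at line 1 remove [ggz] add [mddxj,ddek] -> 8 lines: qfzj mddxj ddek ptlo lxry ltp gktv ate
Hunk 3: at line 2 remove [ptlo,lxry,ltp] add [yoctw] -> 6 lines: qfzj mddxj ddek yoctw gktv ate
Hunk 4: at line 1 remove [mddxj,ddek,yoctw] add [fjd] -> 4 lines: qfzj fjd gktv ate
Hunk 5: at line 1 remove [fjd] add [papvo,kpd] -> 5 lines: qfzj papvo kpd gktv ate
Hunk 6: at line 1 remove [papvo,kpd] add [maxi,exz] -> 5 lines: qfzj maxi exz gktv ate
Hunk 7: at line 1 remove [exz] add [ljsa] -> 5 lines: qfzj maxi ljsa gktv ate
Final line count: 5

Answer: 5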